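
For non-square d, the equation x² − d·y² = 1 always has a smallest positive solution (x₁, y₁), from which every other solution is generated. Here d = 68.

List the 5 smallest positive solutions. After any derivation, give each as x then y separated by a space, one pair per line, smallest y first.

33 4
2177 264
143649 17420
9478657 1149456
625447713 75846676

√68 = [8; 4,16, …], period ℓ=2 (even) → k=1
k=0  a_k=8  p_k/q_k = 8/1
k=1  a_k=4  p_k/q_k = 33/4
(x₁, y₁) = (33, 4);  33² − 68·4² = 1 ✓
k=2:  x_2 = 33·33+68·4·4 = 2177,  y_2 = 33·4+4·33 = 264
k=3:  x_3 = 33·2177+68·4·264 = 143649,  y_3 = 33·264+4·2177 = 17420
k=4:  x_4 = 33·143649+68·4·17420 = 9478657,  y_4 = 33·17420+4·143649 = 1149456
k=5:  x_5 = 33·9478657+68·4·1149456 = 625447713,  y_5 = 33·1149456+4·9478657 = 75846676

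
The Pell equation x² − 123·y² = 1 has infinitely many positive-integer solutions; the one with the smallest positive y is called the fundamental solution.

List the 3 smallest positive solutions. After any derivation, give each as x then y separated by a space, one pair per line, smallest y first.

122 11
29767 2684
7263026 654885

d=123: √d = [11; 11,22] (ℓ=2, even), read p_1/q_1
a_0=11:  p_0=11·1+0=11,  q_0=11·0+1=1
a_1=11:  p_1=11·11+1=122,  q_1=11·1+0=11
→ (122, 11).  Check: 122²=14884, 123·11²=14883, difference 1.
(122+11√123)^2 = 29767 + 2684√123
(122+11√123)^3 = 7263026 + 654885√123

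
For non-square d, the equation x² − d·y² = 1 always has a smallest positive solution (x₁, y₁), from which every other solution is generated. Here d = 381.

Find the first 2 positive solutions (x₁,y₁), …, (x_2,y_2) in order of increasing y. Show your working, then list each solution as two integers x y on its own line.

[19; 1,1,12,1,1,38] for √381; ℓ=6 ⇒ convergent index 5
k=0  a_k=19  p_k/q_k = 19/1
k=1  a_k=1  p_k/q_k = 20/1
k=2  a_k=1  p_k/q_k = 39/2
k=3  a_k=12  p_k/q_k = 488/25
k=4  a_k=1  p_k/q_k = 527/27
k=5  a_k=1  p_k/q_k = 1015/52
fundamental: x₁=1015, y₁=52  (since 1030225 − 381·2704 = 1)
n=2: (1015,52)∘(1015,52) = (1015·1015+381·52·52, 1015·52+52·1015) = (2060449,105560)

1015 52
2060449 105560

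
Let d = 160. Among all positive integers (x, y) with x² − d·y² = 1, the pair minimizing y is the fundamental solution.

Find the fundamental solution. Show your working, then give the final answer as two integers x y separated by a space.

[12; 1,1,1,5,1,1,1,24] for √160; ℓ=8 ⇒ convergent index 7
k=0  a_k=12  p_k/q_k = 12/1
…
k=3  a_k=1  p_k/q_k = 38/3
k=4  a_k=5  p_k/q_k = 215/17
…
k=6  a_k=1  p_k/q_k = 468/37
k=7  a_k=1  p_k/q_k = 721/57
(x₁, y₁) = (721, 57);  721² − 160·57² = 1 ✓

721 57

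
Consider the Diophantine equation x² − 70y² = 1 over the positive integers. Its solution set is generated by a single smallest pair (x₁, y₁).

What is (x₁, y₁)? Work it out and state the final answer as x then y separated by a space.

251 30

√70 → a₀=8, period (2,1,2,1,2,16); ℓ=6 even so k=5
k=0  a_k=8  p_k/q_k = 8/1
k=1  a_k=2  p_k/q_k = 17/2
k=2  a_k=1  p_k/q_k = 25/3
…
k=4  a_k=1  p_k/q_k = 92/11
k=5  a_k=2  p_k/q_k = 251/30
(x₁, y₁) = (251, 30);  251² − 70·30² = 1 ✓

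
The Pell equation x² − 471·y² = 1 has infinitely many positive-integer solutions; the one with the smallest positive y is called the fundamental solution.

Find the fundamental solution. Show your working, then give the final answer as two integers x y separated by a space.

d=471: √d = [21; 1,2,2,1,3,…,2,1,42] (ℓ=14, even), read p_13/q_13
a_0=21:  p_0=21·1+0=21,  q_0=21·0+1=1
…
a_2=2:  p_2=2·22+21=65,  q_2=2·1+1=3
a_3=2:  p_3=2·65+22=152,  q_3=2·3+1=7
…
a_6=4:  p_6=4·803+217=3429,  q_6=4·37+10=158
a_7=14:  p_7=14·3429+803=48809,  q_7=14·158+37=2249
a_8=4:  p_8=4·48809+3429=198665,  q_8=4·2249+158=9154
…
a_11=2:  p_11=2·843469+644804=2331742,  q_11=2·38865+29711=107441
a_12=2:  p_12=2·2331742+843469=5506953,  q_12=2·107441+38865=253747
a_13=1:  p_13=1·5506953+2331742=7838695,  q_13=1·253747+107441=361188
→ (7838695, 361188).  Check: 7838695²=61445139303025, 471·361188²=61445139303024, difference 1.

7838695 361188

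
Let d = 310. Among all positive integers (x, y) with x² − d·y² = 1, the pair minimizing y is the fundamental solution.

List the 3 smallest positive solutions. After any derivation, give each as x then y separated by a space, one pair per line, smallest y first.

[17; 1,1,1,1,5,…,1,1,34] for √310; ℓ=16 ⇒ convergent index 15
i=0: a=17 ⇒ p=17, q=1
i=1: a=1 ⇒ p=18, q=1
…
i=3: a=1 ⇒ p=53, q=3
…
i=9: a=1 ⇒ p=7747, q=440
…
i=11: a=5 ⇒ p=152387, q=8655
i=12: a=1 ⇒ p=181315, q=10298
i=13: a=1 ⇒ p=333702, q=18953
i=14: a=1 ⇒ p=515017, q=29251
i=15: a=1 ⇒ p=848719, q=48204
fundamental: x₁=848719, y₁=48204  (since 720323940961 − 310·2323625616 = 1)
(x_2, y_2) = (848719·848719 + 310·48204·48204, 848719·48204 + 48204·848719) = (1440647881921, 81823301352)
(x_3, y_3) = (848719·1440647881921 + 310·48204·81823301352, 848719·81823301352 + 48204·1440647881921) = (2445410459391369679, 138889981000287972)

848719 48204
1440647881921 81823301352
2445410459391369679 138889981000287972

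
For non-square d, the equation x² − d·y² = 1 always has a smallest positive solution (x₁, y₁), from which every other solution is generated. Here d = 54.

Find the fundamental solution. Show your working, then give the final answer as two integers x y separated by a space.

d=54: √d = [7; 2,1,6,1,2,14] (ℓ=6, even), read p_5/q_5
k=0  a_k=7  p_k/q_k = 7/1
k=1  a_k=2  p_k/q_k = 15/2
…
k=4  a_k=1  p_k/q_k = 169/23
k=5  a_k=2  p_k/q_k = 485/66
(x₁, y₁) = (485, 66);  485² − 54·66² = 1 ✓

485 66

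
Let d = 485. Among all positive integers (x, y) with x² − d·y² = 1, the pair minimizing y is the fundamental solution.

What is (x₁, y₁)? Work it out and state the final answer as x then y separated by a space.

[22; 44] for √485; ℓ=1 ⇒ convergent index 1
i=0: a=22 ⇒ p=22, q=1
i=1: a=44 ⇒ p=969, q=44
fundamental: x₁=969, y₁=44  (since 938961 − 485·1936 = 1)

969 44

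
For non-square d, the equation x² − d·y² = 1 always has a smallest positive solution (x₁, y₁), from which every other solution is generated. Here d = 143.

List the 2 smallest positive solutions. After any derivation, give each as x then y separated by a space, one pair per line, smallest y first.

√143 → a₀=11, period (1,22); ℓ=2 even so k=1
i=0: a=11 ⇒ p=11, q=1
i=1: a=1 ⇒ p=12, q=1
fundamental: x₁=12, y₁=1  (since 144 − 143·1 = 1)
(x_2, y_2) = (12·12 + 143·1·1, 12·1 + 1·12) = (287, 24)

12 1
287 24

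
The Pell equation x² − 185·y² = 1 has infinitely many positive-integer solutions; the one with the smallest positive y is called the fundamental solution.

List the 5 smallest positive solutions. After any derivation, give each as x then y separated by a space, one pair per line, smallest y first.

√185 → a₀=13, period (1,1,1,1,26); ℓ=5 odd so k=9
a_0=13:  p_0=13·1+0=13,  q_0=13·0+1=1
a_1=1:  p_1=1·13+1=14,  q_1=1·1+0=1
a_2=1:  p_2=1·14+13=27,  q_2=1·1+1=2
a_3=1:  p_3=1·27+14=41,  q_3=1·2+1=3
…
a_5=26:  p_5=26·68+41=1809,  q_5=26·5+3=133
…
a_7=1:  p_7=1·1877+1809=3686,  q_7=1·138+133=271
a_8=1:  p_8=1·3686+1877=5563,  q_8=1·271+138=409
a_9=1:  p_9=1·5563+3686=9249,  q_9=1·409+271=680
(x₁, y₁) = (9249, 680);  9249² − 185·680² = 1 ✓
n=2: (9249,680)∘(9249,680) = (9249·9249+185·680·680, 9249·680+680·9249) = (171088001,12578640)
n=3: (171088001,12578640)∘(9249,680) = (9249·171088001+185·680·12578640, 9249·12578640+680·171088001) = (3164785833249,232679682040)
n=4: (3164785833249,232679682040)∘(9249,680) = (9249·3164785833249+185·680·232679682040, 9249·232679682040+680·3164785833249) = (58542208172352001,4304108745797280)
n=5: (58542208172352001,4304108745797280)∘(9249,680) = (9249·58542208172352001+185·680·4304108745797280, 9249·4304108745797280+680·58542208172352001) = (1082913763607381481249,79617403347078403400)

9249 680
171088001 12578640
3164785833249 232679682040
58542208172352001 4304108745797280
1082913763607381481249 79617403347078403400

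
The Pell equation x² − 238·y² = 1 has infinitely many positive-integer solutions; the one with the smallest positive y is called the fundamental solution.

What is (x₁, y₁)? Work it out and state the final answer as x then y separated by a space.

[15; 2,2,1,14,1,2,2,30] for √238; ℓ=8 ⇒ convergent index 7
k=0  a_k=15  p_k/q_k = 15/1
k=1  a_k=2  p_k/q_k = 31/2
k=2  a_k=2  p_k/q_k = 77/5
k=3  a_k=1  p_k/q_k = 108/7
…
k=5  a_k=1  p_k/q_k = 1697/110
k=6  a_k=2  p_k/q_k = 4983/323
k=7  a_k=2  p_k/q_k = 11663/756
(x₁, y₁) = (11663, 756);  11663² − 238·756² = 1 ✓

11663 756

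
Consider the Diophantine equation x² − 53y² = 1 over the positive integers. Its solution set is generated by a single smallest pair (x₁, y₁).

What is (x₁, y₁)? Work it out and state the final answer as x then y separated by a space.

√53 → a₀=7, period (3,1,1,3,14); ℓ=5 odd so k=9
i=0: a=7 ⇒ p=7, q=1
…
i=2: a=1 ⇒ p=29, q=4
…
i=5: a=14 ⇒ p=2599, q=357
…
i=8: a=1 ⇒ p=18557, q=2549
i=9: a=3 ⇒ p=66249, q=9100
→ (66249, 9100).  Check: 66249²=4388930001, 53·9100²=4388930000, difference 1.

66249 9100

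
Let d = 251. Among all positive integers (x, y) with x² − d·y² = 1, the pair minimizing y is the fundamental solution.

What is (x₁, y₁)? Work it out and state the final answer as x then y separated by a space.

3674890 231957

√251 = [15; 1,5,2,1,2,…,5,1,30, …], period ℓ=14 (even) → k=13
a_0=15:  p_0=15·1+0=15,  q_0=15·0+1=1
…
a_2=5:  p_2=5·16+15=95,  q_2=5·1+1=6
…
a_5=2:  p_5=2·301+206=808,  q_5=2·19+13=51
…
a_10=1:  p_10=1·151649+61043=212692,  q_10=1·9572+3853=13425
…
a_12=5:  p_12=5·577033+212692=3097857,  q_12=5·36422+13425=195535
a_13=1:  p_13=1·3097857+577033=3674890,  q_13=1·195535+36422=231957
fundamental: x₁=3674890, y₁=231957  (since 13504816512100 − 251·53804049849 = 1)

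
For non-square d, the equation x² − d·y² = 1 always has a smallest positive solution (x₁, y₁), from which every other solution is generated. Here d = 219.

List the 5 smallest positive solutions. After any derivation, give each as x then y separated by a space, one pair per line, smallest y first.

74 5
10951 740
1620674 109515
239848801 16207480
35496001874 2398597525

[14; 1,3,1,28] for √219; ℓ=4 ⇒ convergent index 3
a_0=14:  p_0=14·1+0=14,  q_0=14·0+1=1
a_1=1:  p_1=1·14+1=15,  q_1=1·1+0=1
a_2=3:  p_2=3·15+14=59,  q_2=3·1+1=4
a_3=1:  p_3=1·59+15=74,  q_3=1·4+1=5
→ (74, 5).  Check: 74²=5476, 219·5²=5475, difference 1.
(74+5√219)^2 = 10951 + 740√219
(74+5√219)^3 = 1620674 + 109515√219
(74+5√219)^4 = 239848801 + 16207480√219
(74+5√219)^5 = 35496001874 + 2398597525√219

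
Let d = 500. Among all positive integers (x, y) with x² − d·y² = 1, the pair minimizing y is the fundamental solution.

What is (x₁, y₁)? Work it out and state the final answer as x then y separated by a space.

930249 41602

√500 = [22; 2,1,3,2,1,…,1,2,44, …], period ℓ=14 (even) → k=13
i=0: a=22 ⇒ p=22, q=1
i=1: a=2 ⇒ p=45, q=2
i=2: a=1 ⇒ p=67, q=3
i=3: a=3 ⇒ p=246, q=11
i=4: a=2 ⇒ p=559, q=25
…
i=6: a=1 ⇒ p=1364, q=61
i=7: a=10 ⇒ p=14445, q=646
i=8: a=1 ⇒ p=15809, q=707
i=9: a=1 ⇒ p=30254, q=1353
i=10: a=2 ⇒ p=76317, q=3413
i=11: a=3 ⇒ p=259205, q=11592
i=12: a=1 ⇒ p=335522, q=15005
i=13: a=2 ⇒ p=930249, q=41602
fundamental: x₁=930249, y₁=41602  (since 865363202001 − 500·1730726404 = 1)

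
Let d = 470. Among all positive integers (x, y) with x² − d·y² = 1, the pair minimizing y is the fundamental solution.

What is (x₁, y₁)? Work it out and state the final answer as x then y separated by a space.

1691 78

√470 = [21; 1,2,8,2,1,42, …], period ℓ=6 (even) → k=5
k=0  a_k=21  p_k/q_k = 21/1
…
k=2  a_k=2  p_k/q_k = 65/3
…
k=4  a_k=2  p_k/q_k = 1149/53
k=5  a_k=1  p_k/q_k = 1691/78
fundamental: x₁=1691, y₁=78  (since 2859481 − 470·6084 = 1)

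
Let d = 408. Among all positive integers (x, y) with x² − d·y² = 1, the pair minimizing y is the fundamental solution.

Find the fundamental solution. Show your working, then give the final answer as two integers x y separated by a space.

101 5

√408 → a₀=20, period (5,40); ℓ=2 even so k=1
k=0  a_k=20  p_k/q_k = 20/1
k=1  a_k=5  p_k/q_k = 101/5
fundamental: x₁=101, y₁=5  (since 10201 − 408·25 = 1)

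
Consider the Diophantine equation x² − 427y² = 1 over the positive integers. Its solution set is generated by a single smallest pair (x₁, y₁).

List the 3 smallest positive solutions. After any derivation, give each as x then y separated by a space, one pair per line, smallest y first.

[20; 1,1,1,40] for √427; ℓ=4 ⇒ convergent index 3
a_0=20:  p_0=20·1+0=20,  q_0=20·0+1=1
…
a_2=1:  p_2=1·21+20=41,  q_2=1·1+1=2
a_3=1:  p_3=1·41+21=62,  q_3=1·2+1=3
fundamental: x₁=62, y₁=3  (since 3844 − 427·9 = 1)
n=2: (62,3)∘(62,3) = (62·62+427·3·3, 62·3+3·62) = (7687,372)
n=3: (7687,372)∘(62,3) = (62·7687+427·3·372, 62·372+3·7687) = (953126,46125)

62 3
7687 372
953126 46125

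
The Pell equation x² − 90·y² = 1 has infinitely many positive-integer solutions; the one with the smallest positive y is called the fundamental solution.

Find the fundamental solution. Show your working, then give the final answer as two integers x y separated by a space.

19 2

√90 → a₀=9, period (2,18); ℓ=2 even so k=1
i=0: a=9 ⇒ p=9, q=1
i=1: a=2 ⇒ p=19, q=2
fundamental: x₁=19, y₁=2  (since 361 − 90·4 = 1)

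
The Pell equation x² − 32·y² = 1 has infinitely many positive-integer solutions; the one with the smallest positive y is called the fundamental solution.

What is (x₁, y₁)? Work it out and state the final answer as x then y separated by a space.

√32 = [5; 1,1,1,10, …], period ℓ=4 (even) → k=3
i=0: a=5 ⇒ p=5, q=1
i=1: a=1 ⇒ p=6, q=1
i=2: a=1 ⇒ p=11, q=2
i=3: a=1 ⇒ p=17, q=3
(x₁, y₁) = (17, 3);  17² − 32·3² = 1 ✓

17 3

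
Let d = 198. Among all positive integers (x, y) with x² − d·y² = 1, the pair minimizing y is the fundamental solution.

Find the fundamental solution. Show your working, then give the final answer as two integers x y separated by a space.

√198 = [14; 14,28, …], period ℓ=2 (even) → k=1
a_0=14:  p_0=14·1+0=14,  q_0=14·0+1=1
a_1=14:  p_1=14·14+1=197,  q_1=14·1+0=14
fundamental: x₁=197, y₁=14  (since 38809 − 198·196 = 1)

197 14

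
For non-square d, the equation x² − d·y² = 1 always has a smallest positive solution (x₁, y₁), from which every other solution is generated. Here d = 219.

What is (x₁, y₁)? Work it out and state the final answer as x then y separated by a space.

√219 = [14; 1,3,1,28, …], period ℓ=4 (even) → k=3
i=0: a=14 ⇒ p=14, q=1
…
i=2: a=3 ⇒ p=59, q=4
i=3: a=1 ⇒ p=74, q=5
fundamental: x₁=74, y₁=5  (since 5476 − 219·25 = 1)

74 5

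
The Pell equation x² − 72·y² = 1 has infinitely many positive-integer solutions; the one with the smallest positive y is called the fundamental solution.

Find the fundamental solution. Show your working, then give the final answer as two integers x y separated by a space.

17 2

[8; 2,16] for √72; ℓ=2 ⇒ convergent index 1
step 0: (8, 1)  from 8·(1,0) + (0,1)
step 1: (17, 2)  from 2·(8,1) + (1,0)
(x₁, y₁) = (17, 2);  17² − 72·2² = 1 ✓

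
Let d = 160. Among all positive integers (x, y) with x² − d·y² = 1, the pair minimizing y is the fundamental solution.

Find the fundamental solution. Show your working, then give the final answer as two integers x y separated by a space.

721 57

√160 = [12; 1,1,1,5,1,1,1,24, …], period ℓ=8 (even) → k=7
a_0=12:  p_0=12·1+0=12,  q_0=12·0+1=1
a_1=1:  p_1=1·12+1=13,  q_1=1·1+0=1
…
a_3=1:  p_3=1·25+13=38,  q_3=1·2+1=3
a_4=5:  p_4=5·38+25=215,  q_4=5·3+2=17
…
a_6=1:  p_6=1·253+215=468,  q_6=1·20+17=37
a_7=1:  p_7=1·468+253=721,  q_7=1·37+20=57
fundamental: x₁=721, y₁=57  (since 519841 − 160·3249 = 1)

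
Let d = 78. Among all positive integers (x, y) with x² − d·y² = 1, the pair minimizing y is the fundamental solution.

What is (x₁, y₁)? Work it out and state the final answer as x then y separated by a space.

53 6

√78 → a₀=8, period (1,4,1,16); ℓ=4 even so k=3
k=0  a_k=8  p_k/q_k = 8/1
…
k=2  a_k=4  p_k/q_k = 44/5
k=3  a_k=1  p_k/q_k = 53/6
(x₁, y₁) = (53, 6);  53² − 78·6² = 1 ✓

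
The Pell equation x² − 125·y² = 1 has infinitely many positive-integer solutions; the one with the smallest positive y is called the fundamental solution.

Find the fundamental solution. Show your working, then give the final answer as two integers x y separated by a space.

930249 83204

[11; 5,1,1,5,22] for √125; ℓ=5 ⇒ convergent index 9
k=0  a_k=11  p_k/q_k = 11/1
k=1  a_k=5  p_k/q_k = 56/5
k=2  a_k=1  p_k/q_k = 67/6
k=3  a_k=1  p_k/q_k = 123/11
k=4  a_k=5  p_k/q_k = 682/61
k=5  a_k=22  p_k/q_k = 15127/1353
k=6  a_k=5  p_k/q_k = 76317/6826
k=7  a_k=1  p_k/q_k = 91444/8179
k=8  a_k=1  p_k/q_k = 167761/15005
k=9  a_k=5  p_k/q_k = 930249/83204
(x₁, y₁) = (930249, 83204);  930249² − 125·83204² = 1 ✓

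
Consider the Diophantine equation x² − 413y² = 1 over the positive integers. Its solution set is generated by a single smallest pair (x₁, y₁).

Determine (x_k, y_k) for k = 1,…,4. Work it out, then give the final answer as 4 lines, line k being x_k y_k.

113399 5580
25718666401 1265532840
5832942102300599 287020317040740
1322899602891852585601 65095633862940217680

√413 → a₀=20, period (3,9,1,4,1,9,3,40); ℓ=8 even so k=7
step 0: (20, 1)  from 20·(1,0) + (0,1)
…
step 3: (630, 31)  from 1·(569,28) + (61,3)
step 4: (3089, 152)  from 4·(630,31) + (569,28)
…
step 6: (36560, 1799)  from 9·(3719,183) + (3089,152)
step 7: (113399, 5580)  from 3·(36560,1799) + (3719,183)
(x₁, y₁) = (113399, 5580);  113399² − 413·5580² = 1 ✓
(113399+5580√413)^2 = 25718666401 + 1265532840√413
(113399+5580√413)^3 = 5832942102300599 + 287020317040740√413
(113399+5580√413)^4 = 1322899602891852585601 + 65095633862940217680√413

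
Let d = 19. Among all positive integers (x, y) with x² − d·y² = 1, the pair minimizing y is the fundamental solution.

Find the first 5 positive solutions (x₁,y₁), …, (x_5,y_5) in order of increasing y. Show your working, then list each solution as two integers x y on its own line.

[4; 2,1,3,1,2,8] for √19; ℓ=6 ⇒ convergent index 5
step 0: (4, 1)  from 4·(1,0) + (0,1)
…
step 4: (61, 14)  from 1·(48,11) + (13,3)
step 5: (170, 39)  from 2·(61,14) + (48,11)
(x₁, y₁) = (170, 39);  170² − 19·39² = 1 ✓
n=2: (170,39)∘(170,39) = (170·170+19·39·39, 170·39+39·170) = (57799,13260)
n=3: (57799,13260)∘(170,39) = (170·57799+19·39·13260, 170·13260+39·57799) = (19651490,4508361)
n=4: (19651490,4508361)∘(170,39) = (170·19651490+19·39·4508361, 170·4508361+39·19651490) = (6681448801,1532829480)
n=5: (6681448801,1532829480)∘(170,39) = (170·6681448801+19·39·1532829480, 170·1532829480+39·6681448801) = (2271672940850,521157514839)

170 39
57799 13260
19651490 4508361
6681448801 1532829480
2271672940850 521157514839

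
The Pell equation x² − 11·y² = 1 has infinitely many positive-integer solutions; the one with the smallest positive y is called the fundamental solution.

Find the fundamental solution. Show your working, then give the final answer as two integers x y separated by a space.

10 3

[3; 3,6] for √11; ℓ=2 ⇒ convergent index 1
i=0: a=3 ⇒ p=3, q=1
i=1: a=3 ⇒ p=10, q=3
(x₁, y₁) = (10, 3);  10² − 11·3² = 1 ✓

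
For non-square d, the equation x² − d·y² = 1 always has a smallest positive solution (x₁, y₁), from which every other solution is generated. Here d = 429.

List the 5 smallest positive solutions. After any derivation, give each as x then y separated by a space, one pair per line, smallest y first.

d=429: √d = [20; 1,2,2,9,1,12,1,9,2,2,1,40] (ℓ=12, even), read p_11/q_11
a_0=20:  p_0=20·1+0=20,  q_0=20·0+1=1
a_1=1:  p_1=1·20+1=21,  q_1=1·1+0=1
…
a_4=9:  p_4=9·145+62=1367,  q_4=9·7+3=66
a_5=1:  p_5=1·1367+145=1512,  q_5=1·66+7=73
a_6=12:  p_6=12·1512+1367=19511,  q_6=12·73+66=942
a_7=1:  p_7=1·19511+1512=21023,  q_7=1·942+73=1015
…
a_10=2:  p_10=2·438459+208718=1085636,  q_10=2·21169+10077=52415
a_11=1:  p_11=1·1085636+438459=1524095,  q_11=1·52415+21169=73584
→ (1524095, 73584).  Check: 1524095²=2322865569025, 429·73584²=2322865569024, difference 1.
(x_2, y_2) = (1524095·1524095 + 429·73584·73584, 1524095·73584 + 73584·1524095) = (4645731138049, 224298012960)
(x_3, y_3) = (1524095·4645731138049 + 429·73584·224298012960, 1524095·224298012960 + 73584·4645731138049) = (14161071197688057215, 683702960124468816)
(x_4, y_4) = (1524095·14161071197688057215 + 429·73584·683702960124468816, 1524095·683702960124468816 + 73584·14161071197688057215) = (43165635614076113391052801, 2084056526021580302230080)
(x_5, y_5) = (1524095·43165635614076113391052801 + 429·73584·2084056526021580302230080, 1524095·2084056526021580302230080 + 73584·43165635614076113391052801) = (131577058822456507006275549422975, 6352600262053037158494583086384)

1524095 73584
4645731138049 224298012960
14161071197688057215 683702960124468816
43165635614076113391052801 2084056526021580302230080
131577058822456507006275549422975 6352600262053037158494583086384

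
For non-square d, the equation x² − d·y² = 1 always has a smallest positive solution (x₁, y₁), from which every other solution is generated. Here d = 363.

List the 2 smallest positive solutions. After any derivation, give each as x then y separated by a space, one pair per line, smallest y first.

[19; 19,38] for √363; ℓ=2 ⇒ convergent index 1
k=0  a_k=19  p_k/q_k = 19/1
k=1  a_k=19  p_k/q_k = 362/19
(x₁, y₁) = (362, 19);  362² − 363·19² = 1 ✓
n=2: (362,19)∘(362,19) = (362·362+363·19·19, 362·19+19·362) = (262087,13756)

362 19
262087 13756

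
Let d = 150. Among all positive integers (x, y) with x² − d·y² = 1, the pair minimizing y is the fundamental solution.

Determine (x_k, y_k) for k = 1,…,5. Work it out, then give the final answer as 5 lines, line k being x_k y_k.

[12; 4,24] for √150; ℓ=2 ⇒ convergent index 1
step 0: (12, 1)  from 12·(1,0) + (0,1)
step 1: (49, 4)  from 4·(12,1) + (1,0)
fundamental: x₁=49, y₁=4  (since 2401 − 150·16 = 1)
(x_2, y_2) = (49·49 + 150·4·4, 49·4 + 4·49) = (4801, 392)
(x_3, y_3) = (49·4801 + 150·4·392, 49·392 + 4·4801) = (470449, 38412)
(x_4, y_4) = (49·470449 + 150·4·38412, 49·38412 + 4·470449) = (46099201, 3763984)
(x_5, y_5) = (49·46099201 + 150·4·3763984, 49·3763984 + 4·46099201) = (4517251249, 368832020)

49 4
4801 392
470449 38412
46099201 3763984
4517251249 368832020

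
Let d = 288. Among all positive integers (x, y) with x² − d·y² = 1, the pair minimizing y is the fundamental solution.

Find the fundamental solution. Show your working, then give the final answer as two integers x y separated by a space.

d=288: √d = [16; 1,32] (ℓ=2, even), read p_1/q_1
i=0: a=16 ⇒ p=16, q=1
i=1: a=1 ⇒ p=17, q=1
fundamental: x₁=17, y₁=1  (since 289 − 288·1 = 1)

17 1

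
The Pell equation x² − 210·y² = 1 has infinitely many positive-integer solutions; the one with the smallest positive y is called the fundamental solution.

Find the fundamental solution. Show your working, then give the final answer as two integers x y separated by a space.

√210 = [14; 2,28, …], period ℓ=2 (even) → k=1
a_0=14:  p_0=14·1+0=14,  q_0=14·0+1=1
a_1=2:  p_1=2·14+1=29,  q_1=2·1+0=2
fundamental: x₁=29, y₁=2  (since 841 − 210·4 = 1)

29 2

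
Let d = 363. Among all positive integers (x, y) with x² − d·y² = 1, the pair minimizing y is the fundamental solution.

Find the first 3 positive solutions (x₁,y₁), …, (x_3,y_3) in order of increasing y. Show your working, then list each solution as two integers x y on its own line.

362 19
262087 13756
189750626 9959325

[19; 19,38] for √363; ℓ=2 ⇒ convergent index 1
i=0: a=19 ⇒ p=19, q=1
i=1: a=19 ⇒ p=362, q=19
fundamental: x₁=362, y₁=19  (since 131044 − 363·361 = 1)
k=2:  x_2 = 362·362+363·19·19 = 262087,  y_2 = 362·19+19·362 = 13756
k=3:  x_3 = 362·262087+363·19·13756 = 189750626,  y_3 = 362·13756+19·262087 = 9959325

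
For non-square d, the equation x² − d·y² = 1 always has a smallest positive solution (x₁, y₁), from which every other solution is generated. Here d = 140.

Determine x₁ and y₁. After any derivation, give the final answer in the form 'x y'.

71 6

√140 → a₀=11, period (1,4,1,22); ℓ=4 even so k=3
i=0: a=11 ⇒ p=11, q=1
i=1: a=1 ⇒ p=12, q=1
i=2: a=4 ⇒ p=59, q=5
i=3: a=1 ⇒ p=71, q=6
(x₁, y₁) = (71, 6);  71² − 140·6² = 1 ✓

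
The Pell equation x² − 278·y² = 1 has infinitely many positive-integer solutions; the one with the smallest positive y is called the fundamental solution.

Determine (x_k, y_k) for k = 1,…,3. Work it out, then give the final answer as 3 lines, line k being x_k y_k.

d=278: √d = [16; 1,2,16,2,1,32] (ℓ=6, even), read p_5/q_5
i=0: a=16 ⇒ p=16, q=1
i=1: a=1 ⇒ p=17, q=1
…
i=4: a=2 ⇒ p=1684, q=101
i=5: a=1 ⇒ p=2501, q=150
fundamental: x₁=2501, y₁=150  (since 6255001 − 278·22500 = 1)
k=2:  x_2 = 2501·2501+278·150·150 = 12510001,  y_2 = 2501·150+150·2501 = 750300
k=3:  x_3 = 2501·12510001+278·150·750300 = 62575022501,  y_3 = 2501·750300+150·12510001 = 3753000450

2501 150
12510001 750300
62575022501 3753000450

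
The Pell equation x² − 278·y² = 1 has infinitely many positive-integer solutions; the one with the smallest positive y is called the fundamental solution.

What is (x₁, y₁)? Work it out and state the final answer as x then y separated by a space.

√278 → a₀=16, period (1,2,16,2,1,32); ℓ=6 even so k=5
step 0: (16, 1)  from 16·(1,0) + (0,1)
…
step 4: (1684, 101)  from 2·(817,49) + (50,3)
step 5: (2501, 150)  from 1·(1684,101) + (817,49)
(x₁, y₁) = (2501, 150);  2501² − 278·150² = 1 ✓

2501 150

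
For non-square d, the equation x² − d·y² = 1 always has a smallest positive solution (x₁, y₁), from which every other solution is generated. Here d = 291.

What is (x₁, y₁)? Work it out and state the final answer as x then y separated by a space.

290 17

[17; 17,34] for √291; ℓ=2 ⇒ convergent index 1
i=0: a=17 ⇒ p=17, q=1
i=1: a=17 ⇒ p=290, q=17
fundamental: x₁=290, y₁=17  (since 84100 − 291·289 = 1)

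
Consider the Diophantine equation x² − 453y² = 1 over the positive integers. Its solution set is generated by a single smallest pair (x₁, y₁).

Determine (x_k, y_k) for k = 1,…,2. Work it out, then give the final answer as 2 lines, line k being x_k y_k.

1653751 77700
5469784740001 256992905400

√453 = [21; 3,1,1,10,14,10,1,1,3,42, …], period ℓ=10 (even) → k=9
i=0: a=21 ⇒ p=21, q=1
i=1: a=3 ⇒ p=64, q=3
…
i=4: a=10 ⇒ p=1575, q=74
i=5: a=14 ⇒ p=22199, q=1043
i=6: a=10 ⇒ p=223565, q=10504
…
i=8: a=1 ⇒ p=469329, q=22051
i=9: a=3 ⇒ p=1653751, q=77700
fundamental: x₁=1653751, y₁=77700  (since 2734892370001 − 453·6037290000 = 1)
(1653751+77700√453)^2 = 5469784740001 + 256992905400√453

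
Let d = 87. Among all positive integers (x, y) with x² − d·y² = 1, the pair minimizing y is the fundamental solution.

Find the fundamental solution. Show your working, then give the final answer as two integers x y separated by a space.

[9; 3,18] for √87; ℓ=2 ⇒ convergent index 1
step 0: (9, 1)  from 9·(1,0) + (0,1)
step 1: (28, 3)  from 3·(9,1) + (1,0)
→ (28, 3).  Check: 28²=784, 87·3²=783, difference 1.

28 3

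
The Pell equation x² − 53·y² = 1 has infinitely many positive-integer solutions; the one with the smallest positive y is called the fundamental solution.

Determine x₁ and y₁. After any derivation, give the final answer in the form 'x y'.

66249 9100

d=53: √d = [7; 3,1,1,3,14] (ℓ=5, odd), read p_9/q_9
a_0=7:  p_0=7·1+0=7,  q_0=7·0+1=1
a_1=3:  p_1=3·7+1=22,  q_1=3·1+0=3
a_2=1:  p_2=1·22+7=29,  q_2=1·3+1=4
a_3=1:  p_3=1·29+22=51,  q_3=1·4+3=7
…
a_5=14:  p_5=14·182+51=2599,  q_5=14·25+7=357
…
a_8=1:  p_8=1·10578+7979=18557,  q_8=1·1453+1096=2549
a_9=3:  p_9=3·18557+10578=66249,  q_9=3·2549+1453=9100
fundamental: x₁=66249, y₁=9100  (since 4388930001 − 53·82810000 = 1)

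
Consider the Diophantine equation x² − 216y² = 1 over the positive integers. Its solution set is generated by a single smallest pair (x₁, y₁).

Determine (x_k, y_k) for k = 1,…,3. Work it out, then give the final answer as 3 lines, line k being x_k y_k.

485 33
470449 32010
456335045 31049667

√216 = [14; 1,2,3,2,1,28, …], period ℓ=6 (even) → k=5
k=0  a_k=14  p_k/q_k = 14/1
k=1  a_k=1  p_k/q_k = 15/1
…
k=3  a_k=3  p_k/q_k = 147/10
k=4  a_k=2  p_k/q_k = 338/23
k=5  a_k=1  p_k/q_k = 485/33
→ (485, 33).  Check: 485²=235225, 216·33²=235224, difference 1.
k=2:  x_2 = 485·485+216·33·33 = 470449,  y_2 = 485·33+33·485 = 32010
k=3:  x_3 = 485·470449+216·33·32010 = 456335045,  y_3 = 485·32010+33·470449 = 31049667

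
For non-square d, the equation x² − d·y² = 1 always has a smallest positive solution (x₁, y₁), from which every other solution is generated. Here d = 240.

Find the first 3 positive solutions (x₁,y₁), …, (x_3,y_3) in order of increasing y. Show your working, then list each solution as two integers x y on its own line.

31 2
1921 124
119071 7686

[15; 2,30] for √240; ℓ=2 ⇒ convergent index 1
a_0=15:  p_0=15·1+0=15,  q_0=15·0+1=1
a_1=2:  p_1=2·15+1=31,  q_1=2·1+0=2
fundamental: x₁=31, y₁=2  (since 961 − 240·4 = 1)
k=2:  x_2 = 31·31+240·2·2 = 1921,  y_2 = 31·2+2·31 = 124
k=3:  x_3 = 31·1921+240·2·124 = 119071,  y_3 = 31·124+2·1921 = 7686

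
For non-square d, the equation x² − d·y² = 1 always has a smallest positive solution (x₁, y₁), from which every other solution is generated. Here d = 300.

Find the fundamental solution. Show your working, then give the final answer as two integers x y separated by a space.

√300 = [17; 3,8,3,34, …], period ℓ=4 (even) → k=3
step 0: (17, 1)  from 17·(1,0) + (0,1)
step 1: (52, 3)  from 3·(17,1) + (1,0)
step 2: (433, 25)  from 8·(52,3) + (17,1)
step 3: (1351, 78)  from 3·(433,25) + (52,3)
fundamental: x₁=1351, y₁=78  (since 1825201 − 300·6084 = 1)

1351 78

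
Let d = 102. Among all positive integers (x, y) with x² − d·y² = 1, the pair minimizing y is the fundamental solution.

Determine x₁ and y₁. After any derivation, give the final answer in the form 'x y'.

101 10

[10; 10,20] for √102; ℓ=2 ⇒ convergent index 1
step 0: (10, 1)  from 10·(1,0) + (0,1)
step 1: (101, 10)  from 10·(10,1) + (1,0)
(x₁, y₁) = (101, 10);  101² − 102·10² = 1 ✓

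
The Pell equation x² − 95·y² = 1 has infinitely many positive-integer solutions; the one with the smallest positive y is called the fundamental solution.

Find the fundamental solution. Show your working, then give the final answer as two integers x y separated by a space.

39 4

√95 = [9; 1,2,1,18, …], period ℓ=4 (even) → k=3
k=0  a_k=9  p_k/q_k = 9/1
…
k=2  a_k=2  p_k/q_k = 29/3
k=3  a_k=1  p_k/q_k = 39/4
(x₁, y₁) = (39, 4);  39² − 95·4² = 1 ✓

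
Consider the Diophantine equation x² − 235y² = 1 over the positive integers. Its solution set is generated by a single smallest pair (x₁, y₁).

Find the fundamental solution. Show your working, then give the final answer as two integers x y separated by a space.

√235 = [15; 3,30, …], period ℓ=2 (even) → k=1
a_0=15:  p_0=15·1+0=15,  q_0=15·0+1=1
a_1=3:  p_1=3·15+1=46,  q_1=3·1+0=3
→ (46, 3).  Check: 46²=2116, 235·3²=2115, difference 1.

46 3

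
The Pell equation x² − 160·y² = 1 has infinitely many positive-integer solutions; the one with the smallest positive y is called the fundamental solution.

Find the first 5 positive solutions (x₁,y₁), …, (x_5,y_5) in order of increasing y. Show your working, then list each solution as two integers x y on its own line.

721 57
1039681 82194
1499219281 118523691
2161873163521 170911080228
3117419602578001 246453659165085

√160 → a₀=12, period (1,1,1,5,1,1,1,24); ℓ=8 even so k=7
i=0: a=12 ⇒ p=12, q=1
i=1: a=1 ⇒ p=13, q=1
…
i=3: a=1 ⇒ p=38, q=3
…
i=6: a=1 ⇒ p=468, q=37
i=7: a=1 ⇒ p=721, q=57
→ (721, 57).  Check: 721²=519841, 160·57²=519840, difference 1.
k=2:  x_2 = 721·721+160·57·57 = 1039681,  y_2 = 721·57+57·721 = 82194
k=3:  x_3 = 721·1039681+160·57·82194 = 1499219281,  y_3 = 721·82194+57·1039681 = 118523691
k=4:  x_4 = 721·1499219281+160·57·118523691 = 2161873163521,  y_4 = 721·118523691+57·1499219281 = 170911080228
k=5:  x_5 = 721·2161873163521+160·57·170911080228 = 3117419602578001,  y_5 = 721·170911080228+57·2161873163521 = 246453659165085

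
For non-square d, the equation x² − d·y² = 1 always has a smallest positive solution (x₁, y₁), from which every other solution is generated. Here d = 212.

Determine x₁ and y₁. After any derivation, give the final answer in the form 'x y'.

[14; 1,1,3,1,1,…,1,1,28] for √212; ℓ=14 ⇒ convergent index 13
i=0: a=14 ⇒ p=14, q=1
…
i=4: a=1 ⇒ p=131, q=9
i=5: a=1 ⇒ p=233, q=16
…
i=7: a=6 ⇒ p=2417, q=166
i=8: a=1 ⇒ p=2781, q=191
i=9: a=1 ⇒ p=5198, q=357
i=10: a=1 ⇒ p=7979, q=548
i=11: a=3 ⇒ p=29135, q=2001
i=12: a=1 ⇒ p=37114, q=2549
i=13: a=1 ⇒ p=66249, q=4550
→ (66249, 4550).  Check: 66249²=4388930001, 212·4550²=4388930000, difference 1.

66249 4550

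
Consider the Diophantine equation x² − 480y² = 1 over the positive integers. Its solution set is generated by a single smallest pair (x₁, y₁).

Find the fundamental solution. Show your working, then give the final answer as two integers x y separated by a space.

241 11

√480 = [21; 1,9,1,42, …], period ℓ=4 (even) → k=3
i=0: a=21 ⇒ p=21, q=1
i=1: a=1 ⇒ p=22, q=1
i=2: a=9 ⇒ p=219, q=10
i=3: a=1 ⇒ p=241, q=11
→ (241, 11).  Check: 241²=58081, 480·11²=58080, difference 1.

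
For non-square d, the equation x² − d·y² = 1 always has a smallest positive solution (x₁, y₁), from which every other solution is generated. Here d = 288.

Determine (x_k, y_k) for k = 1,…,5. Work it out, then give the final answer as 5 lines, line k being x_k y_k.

√288 → a₀=16, period (1,32); ℓ=2 even so k=1
step 0: (16, 1)  from 16·(1,0) + (0,1)
step 1: (17, 1)  from 1·(16,1) + (1,0)
fundamental: x₁=17, y₁=1  (since 289 − 288·1 = 1)
k=2:  x_2 = 17·17+288·1·1 = 577,  y_2 = 17·1+1·17 = 34
k=3:  x_3 = 17·577+288·1·34 = 19601,  y_3 = 17·34+1·577 = 1155
k=4:  x_4 = 17·19601+288·1·1155 = 665857,  y_4 = 17·1155+1·19601 = 39236
k=5:  x_5 = 17·665857+288·1·39236 = 22619537,  y_5 = 17·39236+1·665857 = 1332869

17 1
577 34
19601 1155
665857 39236
22619537 1332869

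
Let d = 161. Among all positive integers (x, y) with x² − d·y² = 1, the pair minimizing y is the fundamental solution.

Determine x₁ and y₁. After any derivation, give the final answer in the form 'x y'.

11775 928

[12; 1,2,4,1,2,1,4,2,1,24] for √161; ℓ=10 ⇒ convergent index 9
a_0=12:  p_0=12·1+0=12,  q_0=12·0+1=1
a_1=1:  p_1=1·12+1=13,  q_1=1·1+0=1
…
a_5=2:  p_5=2·203+165=571,  q_5=2·16+13=45
a_6=1:  p_6=1·571+203=774,  q_6=1·45+16=61
…
a_8=2:  p_8=2·3667+774=8108,  q_8=2·289+61=639
a_9=1:  p_9=1·8108+3667=11775,  q_9=1·639+289=928
→ (11775, 928).  Check: 11775²=138650625, 161·928²=138650624, difference 1.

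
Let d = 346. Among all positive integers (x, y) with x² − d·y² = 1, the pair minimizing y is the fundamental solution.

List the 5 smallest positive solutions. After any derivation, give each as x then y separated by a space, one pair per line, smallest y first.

d=346: √d = [18; 1,1,1,1,36] (ℓ=5, odd), read p_9/q_9
k=0  a_k=18  p_k/q_k = 18/1
k=1  a_k=1  p_k/q_k = 19/1
…
k=3  a_k=1  p_k/q_k = 56/3
…
k=5  a_k=36  p_k/q_k = 3404/183
…
k=7  a_k=1  p_k/q_k = 6901/371
k=8  a_k=1  p_k/q_k = 10398/559
k=9  a_k=1  p_k/q_k = 17299/930
→ (17299, 930).  Check: 17299²=299255401, 346·930²=299255400, difference 1.
k=2:  x_2 = 17299·17299+346·930·930 = 598510801,  y_2 = 17299·930+930·17299 = 32176140
k=3:  x_3 = 17299·598510801+346·930·32176140 = 20707276675699,  y_3 = 17299·32176140+930·598510801 = 1113230090790
k=4:  x_4 = 17299·20707276675699+346·930·1113230090790 = 716430357827323201,  y_4 = 17299·1113230090790+930·20707276675699 = 38515534648976280
k=5:  x_5 = 17299·716430357827323201+346·930·38515534648976280 = 24787057499402451432499,  y_5 = 17299·38515534648976280+930·716430357827323201 = 1332560466672051244650

17299 930
598510801 32176140
20707276675699 1113230090790
716430357827323201 38515534648976280
24787057499402451432499 1332560466672051244650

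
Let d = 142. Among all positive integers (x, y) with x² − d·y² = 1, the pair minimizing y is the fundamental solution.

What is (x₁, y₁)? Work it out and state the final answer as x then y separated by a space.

√142 = [11; 1,10,1,22, …], period ℓ=4 (even) → k=3
step 0: (11, 1)  from 11·(1,0) + (0,1)
step 1: (12, 1)  from 1·(11,1) + (1,0)
step 2: (131, 11)  from 10·(12,1) + (11,1)
step 3: (143, 12)  from 1·(131,11) + (12,1)
(x₁, y₁) = (143, 12);  143² − 142·12² = 1 ✓

143 12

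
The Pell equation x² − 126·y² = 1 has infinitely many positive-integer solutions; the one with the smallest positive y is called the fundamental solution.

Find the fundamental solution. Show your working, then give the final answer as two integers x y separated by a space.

√126 → a₀=11, period (4,2,4,22); ℓ=4 even so k=3
step 0: (11, 1)  from 11·(1,0) + (0,1)
…
step 2: (101, 9)  from 2·(45,4) + (11,1)
step 3: (449, 40)  from 4·(101,9) + (45,4)
→ (449, 40).  Check: 449²=201601, 126·40²=201600, difference 1.

449 40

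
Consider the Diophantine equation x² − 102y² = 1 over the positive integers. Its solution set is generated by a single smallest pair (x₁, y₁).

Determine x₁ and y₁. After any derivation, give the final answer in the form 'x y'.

√102 → a₀=10, period (10,20); ℓ=2 even so k=1
a_0=10:  p_0=10·1+0=10,  q_0=10·0+1=1
a_1=10:  p_1=10·10+1=101,  q_1=10·1+0=10
→ (101, 10).  Check: 101²=10201, 102·10²=10200, difference 1.

101 10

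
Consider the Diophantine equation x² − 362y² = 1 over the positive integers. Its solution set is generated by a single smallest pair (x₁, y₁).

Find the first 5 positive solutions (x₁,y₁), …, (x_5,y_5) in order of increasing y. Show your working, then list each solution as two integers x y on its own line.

723 38
1045457 54948
1511730099 79454770
2185960677697 114891542472
3160897628219763 166133090959742

d=362: √d = [19; 38] (ℓ=1, odd), read p_1/q_1
step 0: (19, 1)  from 19·(1,0) + (0,1)
step 1: (723, 38)  from 38·(19,1) + (1,0)
(x₁, y₁) = (723, 38);  723² − 362·38² = 1 ✓
k=2:  x_2 = 723·723+362·38·38 = 1045457,  y_2 = 723·38+38·723 = 54948
k=3:  x_3 = 723·1045457+362·38·54948 = 1511730099,  y_3 = 723·54948+38·1045457 = 79454770
k=4:  x_4 = 723·1511730099+362·38·79454770 = 2185960677697,  y_4 = 723·79454770+38·1511730099 = 114891542472
k=5:  x_5 = 723·2185960677697+362·38·114891542472 = 3160897628219763,  y_5 = 723·114891542472+38·2185960677697 = 166133090959742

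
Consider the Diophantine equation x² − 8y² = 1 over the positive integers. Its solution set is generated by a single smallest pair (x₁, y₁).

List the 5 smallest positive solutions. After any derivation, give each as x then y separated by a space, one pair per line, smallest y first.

3 1
17 6
99 35
577 204
3363 1189

√8 → a₀=2, period (1,4); ℓ=2 even so k=1
i=0: a=2 ⇒ p=2, q=1
i=1: a=1 ⇒ p=3, q=1
fundamental: x₁=3, y₁=1  (since 9 − 8·1 = 1)
k=2:  x_2 = 3·3+8·1·1 = 17,  y_2 = 3·1+1·3 = 6
k=3:  x_3 = 3·17+8·1·6 = 99,  y_3 = 3·6+1·17 = 35
k=4:  x_4 = 3·99+8·1·35 = 577,  y_4 = 3·35+1·99 = 204
k=5:  x_5 = 3·577+8·1·204 = 3363,  y_5 = 3·204+1·577 = 1189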